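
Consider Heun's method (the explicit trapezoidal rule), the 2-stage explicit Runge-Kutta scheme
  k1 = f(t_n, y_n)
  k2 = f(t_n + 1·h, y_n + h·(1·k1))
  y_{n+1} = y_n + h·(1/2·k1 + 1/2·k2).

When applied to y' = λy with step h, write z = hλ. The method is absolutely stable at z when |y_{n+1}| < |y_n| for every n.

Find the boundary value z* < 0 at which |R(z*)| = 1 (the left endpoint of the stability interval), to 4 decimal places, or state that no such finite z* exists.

left endpoint -2.0000.

Set f=λy, z=hλ:
  order 2, 2-stage ⇒ R(z)=1+z+z^2/2
  (e.g. R(-0.99)=0.50005, |R|=0.50005)

Find x<0 with |R(x)|<1.
x=-0.99: |R|=0.5000
|R(-1.23)|=0.5264 |R(-0.98)|=0.5002 |R(-0.68)|=0.5512
Bisect:
  x_lo=-2.8310 |R|=2.1763  x_hi=-0.1698 |R|=0.8446
  mid=-1.50042 |R|=0.62521 →hi
  mid=-2.16571 |R|=1.17944 →lo
  mid=-1.83307 |R|=0.84700 →hi
  mid=-1.99939 |R|=0.99939 →hi
  mid=-2.08255 |R|=1.08596 →lo
  mid=-2.04097 |R|=1.04181 →lo
  mid=-2.02018 |R|=1.02038 →lo
  ...
  [-2.00004,-1.99988] ⇒ x*=-2.0000
So |R|<1 on (-2.0000, 0).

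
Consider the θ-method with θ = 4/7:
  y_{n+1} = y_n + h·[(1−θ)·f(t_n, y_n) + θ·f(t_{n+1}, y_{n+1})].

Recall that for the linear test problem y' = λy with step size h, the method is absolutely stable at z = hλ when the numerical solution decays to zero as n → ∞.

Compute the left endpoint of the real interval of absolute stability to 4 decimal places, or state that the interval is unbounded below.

unbounded; (−∞, 0).

With y'=λy (z=hλ):
  y_{n+1} = y_n + z·[3/7·y_n + 4/7·y_{n+1}] ⇒ (1 − 4/7z)y_{n+1} = (1 + 3/7z)y_n
  ⇒ R(z) = (1 + 3/7z)/(1 − 4/7z).

Need |R(x)|<1, x<0.
x=-1.39: |R|=0.2253
x=-2: |R|=0.0667
x=-10: |R|=0.4894
x=-100: |R|=0.7199
θ=4/7≥1/2 ⇒ |1+3/7x|<|1−4/7x| ∀x<0 ⇒ unbounded interval.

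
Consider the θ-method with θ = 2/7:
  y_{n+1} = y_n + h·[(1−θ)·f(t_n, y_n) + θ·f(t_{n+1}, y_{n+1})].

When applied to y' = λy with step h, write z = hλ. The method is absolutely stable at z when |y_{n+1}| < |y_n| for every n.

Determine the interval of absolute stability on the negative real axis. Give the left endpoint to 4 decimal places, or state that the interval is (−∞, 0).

z∈(-4.6667,0).

Set f=λy, z=hλ:
  y_{n+1} = y_n + z·[5/7·y_n + 2/7·y_{n+1}] ⇒ (1 − 2/7z)y_{n+1} = (1 + 5/7z)y_n
  ⇒ R(z) = (1 + 5/7z)/(1 − 2/7z).

Need |R(x)|<1, x<0.
x=-0.81: |R|=0.3422
R=−1: 1+5/7x = −1+2/7x ⇒ -3/7x=2 ⇒ x=2/(-3/7)=-4.6667
Confirm numerically:
  x=-4.375: |R|=0.94444 <1
  x=-4.088: |R|=0.88561 <1
  x=-2.869: |R|=0.57662 <1
  x=-5.008: |R|=1.06018 >1
  x=-4.820: |R|=1.02764 >1
  x=-4.801: |R|=1.02427 >1
Interval (-4.6667, 0).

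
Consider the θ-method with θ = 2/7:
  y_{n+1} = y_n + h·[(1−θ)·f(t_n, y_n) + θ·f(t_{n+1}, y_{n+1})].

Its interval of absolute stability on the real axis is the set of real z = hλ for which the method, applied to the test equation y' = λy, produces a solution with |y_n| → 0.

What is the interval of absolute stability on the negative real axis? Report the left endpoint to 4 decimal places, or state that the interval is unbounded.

Set f=λy, z=hλ:
  y_{n+1} = y_n + z·[5/7·y_n + 2/7·y_{n+1}] ⇒ (1 − 2/7z)y_{n+1} = (1 + 5/7z)y_n
  Hence R(z) = (1 + 5/7z)/(1 − 2/7z).

Boundary: |R(x)|=1, x<0.
x=-0.82: |R|=0.3356
R=−1: 1+5/7x = −1+2/7x ⇒ -3/7x=2 ⇒ x=2/(-3/7)=-4.6667
Confirm numerically:
  x=-4.313: |R|=0.93210 <1
  x=-2.974: |R|=0.60782 <1
  x=-2.314: |R|=0.39302 <1
  x=-1.987: |R|=0.26745 <1
  x=-5.039: |R|=1.06541 >1
  x=-4.931: |R|=1.04703 >1
Stable set (-4.6667, 0).

(-4.6667, 0).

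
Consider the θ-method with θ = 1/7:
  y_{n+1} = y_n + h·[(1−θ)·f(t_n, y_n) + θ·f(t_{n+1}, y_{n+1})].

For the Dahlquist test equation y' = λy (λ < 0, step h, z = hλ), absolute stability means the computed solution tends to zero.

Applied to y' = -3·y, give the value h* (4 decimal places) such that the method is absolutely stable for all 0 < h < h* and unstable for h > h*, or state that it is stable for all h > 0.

Set f=λy, z=hλ:
  y_{n+1} = y_n + z·[6/7·y_n + 1/7·y_{n+1}] ⇒ (1 − 1/7z)y_{n+1} = (1 + 6/7z)y_n
  R(z) = (1 + 6/7z)/(1 − 1/7z).

Boundary: |R(x)|=1, x<0.
x=-1.7: |R|=0.3678
R=−1: 1+6/7x = −1+1/7x ⇒ -5/7x=2 ⇒ x=2/(-5/7)=-2.8000
Confirm numerically:
  x=-2.278: |R|=0.71869 <1
  x=-2.170: |R|=0.65649 <1
  x=-1.481: |R|=0.22238 <1
  x=-1.373: |R|=0.14786 <1
  x=-3.243: |R|=1.21625 >1
  x=-3.107: |R|=1.15187 >1
So |R|<1 on (-2.8000, 0).

(-2.8000,0); λ=-3 ⇒ h* = (14/5)/3 = 0.9333.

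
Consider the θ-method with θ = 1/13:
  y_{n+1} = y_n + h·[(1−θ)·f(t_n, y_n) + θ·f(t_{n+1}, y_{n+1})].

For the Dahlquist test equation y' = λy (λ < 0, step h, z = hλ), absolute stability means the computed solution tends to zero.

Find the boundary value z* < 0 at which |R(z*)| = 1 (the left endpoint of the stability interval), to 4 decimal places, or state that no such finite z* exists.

z* = -2.3636.

With y'=λy (z=hλ):
  y_{n+1} = y_n + z·[12/13·y_n + 1/13·y_{n+1}] ⇒ (1 − 1/13z)y_{n+1} = (1 + 12/13z)y_n
  R(z) = (1 + 12/13z)/(1 − 1/13z).

Find x<0 with |R(x)|<1.
x=-1.08: |R|=0.0028
R=−1: 1+12/13x = −1+1/13x ⇒ -11/13x=2 ⇒ x=2/(-11/13)=-2.3636
Confirm numerically:
  x=-1.377: |R|=0.24511 <1
  x=-1.009: |R|=0.06367 <1
  x=-0.991: |R|=0.07919 <1
  x=-2.937: |R|=1.39575 >1
  x=-2.828: |R|=1.32272 >1
Stable set (-2.3636, 0).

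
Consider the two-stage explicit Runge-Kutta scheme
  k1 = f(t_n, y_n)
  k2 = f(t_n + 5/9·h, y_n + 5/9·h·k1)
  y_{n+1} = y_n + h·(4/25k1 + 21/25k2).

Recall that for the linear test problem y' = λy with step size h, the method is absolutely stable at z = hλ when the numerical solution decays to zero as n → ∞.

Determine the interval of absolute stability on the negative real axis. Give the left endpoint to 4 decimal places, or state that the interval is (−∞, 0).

With y'=λy (z=hλ):
  k1=λy_n ⇒ h·k1=z·y_n;  k2=λ(1+5/9z)y_n ⇒ h·k2=z(1+5/9z)y_n
  y_{n+1}/y_n = 1 + 4/25z + 21/25z(1+5/9z) = 1 + z + 7/15z²
  R(z) = 1 + z + 7/15z².

Find x<0 with |R(x)|<1.
x=-0.91: |R|=0.4764
R=1: x+7/15x²=0 ⇒ x=−15/7=-2.1429; min R=1−1/(4·7/15)=0.4643>−1
Confirm numerically:
  x=-1.989: |R|=0.85719 <1
  x=-1.133: |R|=0.46605 <1
  x=-1.088: |R|=0.46441 <1
  x=-0.986: |R|=0.46769 <1
  x=-2.686: |R|=1.68081 >1
  x=-2.558: |R|=1.49557 >1
  x=-2.326: |R|=1.19880 >1
Stable set (-2.1429, 0).

z∈(-2.1429,0).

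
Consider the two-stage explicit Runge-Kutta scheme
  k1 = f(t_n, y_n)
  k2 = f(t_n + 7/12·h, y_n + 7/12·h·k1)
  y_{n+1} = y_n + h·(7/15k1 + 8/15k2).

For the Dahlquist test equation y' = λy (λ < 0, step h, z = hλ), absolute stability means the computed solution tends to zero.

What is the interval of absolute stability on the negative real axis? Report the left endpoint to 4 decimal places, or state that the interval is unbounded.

(-3.2143, 0).

Set f=λy, z=hλ:
  k1=λy_n ⇒ h·k1=z·y_n;  k2=λ(1+7/12z)y_n ⇒ h·k2=z(1+7/12z)y_n
  y_{n+1}/y_n = 1 + 7/15z + 8/15z(1+7/12z) = 1 + z + 14/45z²
  Hence R(z) = 1 + z + 14/45z².

Boundary: |R(x)|=1, x<0.
x=-1.78: |R|=0.2057
R=1: x+14/45x²=0 ⇒ x=−45/14=-3.2143; min R=1−1/(4·14/45)=0.1964>−1
Confirm numerically:
  x=-3.173: |R|=0.95924 <1
  x=-2.268: |R|=0.33230 <1
  x=-1.684: |R|=0.19827 <1
  x=-1.328: |R|=0.22067 <1
  x=-3.586: |R|=1.41470 >1
  x=-3.457: |R|=1.26104 >1
Stable set (-3.2143, 0).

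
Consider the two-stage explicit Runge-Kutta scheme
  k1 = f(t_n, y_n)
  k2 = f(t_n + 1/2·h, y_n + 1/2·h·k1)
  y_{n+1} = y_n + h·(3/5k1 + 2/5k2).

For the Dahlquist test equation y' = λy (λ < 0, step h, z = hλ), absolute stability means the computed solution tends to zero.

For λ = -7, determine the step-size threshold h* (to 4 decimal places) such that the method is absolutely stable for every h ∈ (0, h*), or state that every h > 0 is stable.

(-5.0000,0); λ=-7 ⇒ h* = (5)/7 = 0.7143.

Test eqn y'=λy, z=hλ:
  k1=λy_n ⇒ h·k1=z·y_n;  k2=λ(1+1/2z)y_n ⇒ h·k2=z(1+1/2z)y_n
  y_{n+1}/y_n = 1 + 3/5z + 2/5z(1+1/2z) = 1 + z + 1/5z²
  ⇒ R(z) = 1 + z + 1/5z².

Need |R(x)|<1, x<0.
x=-1.36: |R|=0.0099
R=1: x+1/5x²=0 ⇒ x=−5=-5.0000; min R=1−1/(4·1/5)=-0.2500>−1
Confirm numerically:
  x=-3.723: |R|=0.04915 <1
  x=-3.075: |R|=0.18387 <1
  x=-2.976: |R|=0.20468 <1
  x=-2.916: |R|=0.21539 <1
  x=-5.576: |R|=1.64236 >1
  x=-5.192: |R|=1.19937 >1
Stable set (-5.0000, 0).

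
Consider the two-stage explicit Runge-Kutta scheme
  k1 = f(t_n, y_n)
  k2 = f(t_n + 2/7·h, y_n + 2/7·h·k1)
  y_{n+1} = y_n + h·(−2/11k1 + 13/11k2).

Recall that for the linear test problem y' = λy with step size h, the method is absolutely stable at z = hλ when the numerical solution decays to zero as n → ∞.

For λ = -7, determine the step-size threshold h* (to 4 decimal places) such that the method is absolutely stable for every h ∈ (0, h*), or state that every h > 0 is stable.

(-2.9615,0); λ=-7 ⇒ h* = (77/26)/7 = 0.4231.

Set f=λy, z=hλ:
  k1=λy_n ⇒ h·k1=z·y_n;  k2=λ(1+2/7z)y_n ⇒ h·k2=z(1+2/7z)y_n
  y_{n+1}/y_n = 1 − 2/11z + 13/11z(1+2/7z) = 1 + z + 26/77z²
  R(z) = 1 + z + 26/77z².

Find x<0 with |R(x)|<1.
x=-0.78: |R|=0.4254
R=1: x+26/77x²=0 ⇒ x=−77/26=-2.9615; min R=1−1/(4·26/77)=0.2596>−1
Confirm numerically:
  x=-2.633: |R|=0.70791 <1
  x=-2.254: |R|=0.46150 <1
  x=-1.698: |R|=0.27555 <1
  x=-1.220: |R|=0.28258 <1
  x=-3.258: |R|=1.32614 >1
  x=-3.069: |R|=1.11136 >1
So |R|<1 on (-2.9615, 0).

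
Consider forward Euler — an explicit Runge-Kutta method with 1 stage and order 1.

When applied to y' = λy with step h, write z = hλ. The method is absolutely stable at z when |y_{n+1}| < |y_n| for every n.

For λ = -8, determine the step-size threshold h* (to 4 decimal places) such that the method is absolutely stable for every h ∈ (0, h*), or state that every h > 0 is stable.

(-2.0000,0); λ=-8 ⇒ h* = 0.2500.

Test eqn y'=λy, z=hλ:
  order 1, 1-stage ⇒ R(z)=1+z
  (e.g. R(-1.22)=-0.22000, |R|=0.22000)

Find x<0 with |R(x)|<1.
x=-1.22: |R|=0.2200
|R(-1.93)|=0.9300 |R(-1.01)|=0.0100 |R(-0.85)|=0.1500
Bisect:
  x_lo=-2.5195 |R|=1.5195  x_hi=-0.1224 |R|=0.8776
  mid=-1.32094 |R|=0.32094 →hi
  mid=-1.92021 |R|=0.92021 →hi
  mid=-2.21985 |R|=1.21985 →lo
  mid=-2.07003 |R|=1.07003 →lo
  mid=-1.99512 |R|=0.99512 →hi
  mid=-2.03257 |R|=1.03257 →lo
  mid=-2.01385 |R|=1.01385 →lo
  mid=-2.00448 |R|=1.00448 →lo
  mid=-1.99980 |R|=0.99980 →hi
  mid=-2.00214 |R|=1.00214 →lo
  ...
  [-2.00009,-1.99995] ⇒ x*=-2.0000
Stable set (-2.0000, 0).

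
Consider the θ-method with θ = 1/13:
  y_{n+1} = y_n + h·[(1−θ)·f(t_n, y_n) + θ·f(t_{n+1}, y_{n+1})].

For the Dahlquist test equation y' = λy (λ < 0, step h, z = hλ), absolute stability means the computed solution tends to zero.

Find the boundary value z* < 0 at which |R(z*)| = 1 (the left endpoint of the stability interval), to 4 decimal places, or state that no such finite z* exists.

left endpoint -2.3636.

On y'=λy, z=hλ:
  y_{n+1} = y_n + z·[12/13·y_n + 1/13·y_{n+1}] ⇒ (1 − 1/13z)y_{n+1} = (1 + 12/13z)y_n
  ⇒ R(z) = (1 + 12/13z)/(1 − 1/13z).

Find x<0 with |R(x)|<1.
x=-1.33: |R|=0.2066
R=−1: 1+12/13x = −1+1/13x ⇒ -11/13x=2 ⇒ x=2/(-11/13)=-2.3636
Confirm numerically:
  x=-2.303: |R|=0.95641 <1
  x=-1.907: |R|=0.66304 <1
  x=-1.329: |R|=0.20574 <1
  x=-2.951: |R|=1.40505 >1
  x=-2.582: |R|=1.15415 >1
Interval (-2.3636, 0).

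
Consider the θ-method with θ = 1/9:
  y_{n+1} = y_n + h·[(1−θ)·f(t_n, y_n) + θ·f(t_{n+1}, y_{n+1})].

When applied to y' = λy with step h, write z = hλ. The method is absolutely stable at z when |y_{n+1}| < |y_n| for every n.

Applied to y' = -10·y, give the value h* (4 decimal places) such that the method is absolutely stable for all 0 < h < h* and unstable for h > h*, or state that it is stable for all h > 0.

Test eqn y'=λy, z=hλ:
  y_{n+1} = y_n + z·[8/9·y_n + 1/9·y_{n+1}] ⇒ (1 − 1/9z)y_{n+1} = (1 + 8/9z)y_n
  Hence R(z) = (1 + 8/9z)/(1 − 1/9z).

Boundary: |R(x)|=1, x<0.
x=-1.67: |R|=0.4086
R=−1: 1+8/9x = −1+1/9x ⇒ -7/9x=2 ⇒ x=2/(-7/9)=-2.5714
Confirm numerically:
  x=-2.213: |R|=0.77624 <1
  x=-2.116: |R|=0.71321 <1
  x=-1.164: |R|=0.03070 <1
  x=-3.007: |R|=1.25394 >1
  x=-2.996: |R|=1.24775 >1
  x=-2.756: |R|=1.10990 >1
So |R|<1 on (-2.5714, 0).

(-2.5714,0); λ=-10 ⇒ h* = (18/7)/10 = 0.2571.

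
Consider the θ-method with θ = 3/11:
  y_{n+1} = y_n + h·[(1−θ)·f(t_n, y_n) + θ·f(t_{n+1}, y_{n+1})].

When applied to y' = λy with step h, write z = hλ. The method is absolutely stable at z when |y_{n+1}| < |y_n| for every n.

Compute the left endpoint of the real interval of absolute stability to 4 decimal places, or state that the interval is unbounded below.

Test eqn y'=λy, z=hλ:
  y_{n+1} = y_n + z·[8/11·y_n + 3/11·y_{n+1}] ⇒ (1 − 3/11z)y_{n+1} = (1 + 8/11z)y_n
  ⇒ R(z) = (1 + 8/11z)/(1 − 3/11z).

Find x<0 with |R(x)|<1.
x=-0.75: |R|=0.3774
R=−1: 1+8/11x = −1+3/11x ⇒ -5/11x=2 ⇒ x=2/(-5/11)=-4.4000
Confirm numerically:
  x=-3.725: |R|=0.84780 <1
  x=-3.083: |R|=0.67480 <1
  x=-2.255: |R|=0.39628 <1
  x=-4.627: |R|=1.04562 >1
  x=-4.479: |R|=1.01616 >1
So |R|<1 on (-4.4000, 0).

z* = -4.4000.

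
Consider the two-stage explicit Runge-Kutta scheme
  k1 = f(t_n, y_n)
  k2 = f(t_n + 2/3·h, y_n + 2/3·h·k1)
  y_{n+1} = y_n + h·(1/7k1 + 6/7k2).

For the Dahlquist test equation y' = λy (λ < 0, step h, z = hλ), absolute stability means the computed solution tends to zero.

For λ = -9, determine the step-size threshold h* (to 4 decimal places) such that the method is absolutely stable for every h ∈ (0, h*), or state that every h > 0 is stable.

(-1.7500,0); λ=-9 ⇒ h* = (7/4)/9 = 0.1944.

Set f=λy, z=hλ:
  k1=λy_n ⇒ h·k1=z·y_n;  k2=λ(1+2/3z)y_n ⇒ h·k2=z(1+2/3z)y_n
  y_{n+1}/y_n = 1 + 1/7z + 6/7z(1+2/3z) = 1 + z + 4/7z²
  Hence R(z) = 1 + z + 4/7z².

Boundary: |R(x)|=1, x<0.
x=-0.89: |R|=0.5626
R=1: x+4/7x²=0 ⇒ x=−7/4=-1.7500; min R=1−1/(4·4/7)=0.5625>−1
Confirm numerically:
  x=-1.690: |R|=0.94206 <1
  x=-1.343: |R|=0.68766 <1
  x=-1.164: |R|=0.61023 <1
  x=-1.074: |R|=0.58513 <1
  x=-2.074: |R|=1.38399 >1
  x=-1.969: |R|=1.24641 >1
  x=-1.796: |R|=1.04721 >1
Interval (-1.7500, 0).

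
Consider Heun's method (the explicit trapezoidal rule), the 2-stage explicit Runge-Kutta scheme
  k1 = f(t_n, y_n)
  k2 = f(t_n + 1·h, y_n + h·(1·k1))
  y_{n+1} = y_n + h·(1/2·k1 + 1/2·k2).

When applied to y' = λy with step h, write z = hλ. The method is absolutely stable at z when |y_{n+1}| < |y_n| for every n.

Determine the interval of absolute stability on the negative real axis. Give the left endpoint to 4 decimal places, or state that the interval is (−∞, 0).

On y'=λy, z=hλ:
  order 2, 2-stage ⇒ R(z)=1+z+z^2/2
  (e.g. R(-0.75)=0.53125, |R|=0.53125)

Solve |R(x)|<1 on ℝ⁻.
x=-0.75: |R|=0.5312
|R(-1.59)|=0.6741 |R(-1.14)|=0.5098 |R(-1.02)|=0.5002
Bisect:
  x_lo=-2.3275 |R|=1.3812  x_hi=-0.3212 |R|=0.7304
  mid=-1.32435 |R|=0.55260 →hi
  mid=-1.82595 |R|=0.84110 →hi
  mid=-2.07675 |R|=1.07970 →lo
  mid=-1.95135 |R|=0.95253 →hi
  mid=-2.01405 |R|=1.01415 →lo
  mid=-1.98270 |R|=0.98285 →hi
  mid=-1.99838 |R|=0.99838 →hi
  mid=-2.00621 |R|=1.00623 →lo
  mid=-2.00229 |R|=1.00230 →lo
  ...
  [-2.00009,-1.99997] ⇒ x*=-2.0000
Interval (-2.0000, 0).

(-2.0000, 0).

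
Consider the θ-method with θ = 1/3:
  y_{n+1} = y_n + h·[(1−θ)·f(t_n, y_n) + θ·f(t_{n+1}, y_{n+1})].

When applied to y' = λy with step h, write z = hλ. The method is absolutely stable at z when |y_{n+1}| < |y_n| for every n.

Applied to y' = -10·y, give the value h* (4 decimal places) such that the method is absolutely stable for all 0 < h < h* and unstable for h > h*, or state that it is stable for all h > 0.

(-6.0000,0); λ=-10 ⇒ h* = (6)/10 = 0.6000.

Test eqn y'=λy, z=hλ:
  y_{n+1} = y_n + z·[2/3·y_n + 1/3·y_{n+1}] ⇒ (1 − 1/3z)y_{n+1} = (1 + 2/3z)y_n
  ⇒ R(z) = (1 + 2/3z)/(1 − 1/3z).

Boundary: |R(x)|=1, x<0.
x=-1.67: |R|=0.0728
R=−1: 1+2/3x = −1+1/3x ⇒ -1/3x=2 ⇒ x=2/(-1/3)=-6.0000
Confirm numerically:
  x=-5.194: |R|=0.90164 <1
  x=-2.982: |R|=0.49549 <1
  x=-2.871: |R|=0.46704 <1
  x=-6.574: |R|=1.05995 >1
  x=-6.286: |R|=1.03080 >1
So |R|<1 on (-6.0000, 0).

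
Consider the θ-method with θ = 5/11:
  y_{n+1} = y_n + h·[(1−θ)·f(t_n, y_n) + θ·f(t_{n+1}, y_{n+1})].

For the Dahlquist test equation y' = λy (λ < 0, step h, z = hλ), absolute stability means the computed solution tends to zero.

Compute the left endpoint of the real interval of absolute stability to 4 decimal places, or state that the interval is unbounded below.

left endpoint -22.0000.

On y'=λy, z=hλ:
  y_{n+1} = y_n + z·[6/11·y_n + 5/11·y_{n+1}] ⇒ (1 − 5/11z)y_{n+1} = (1 + 6/11z)y_n
  ⇒ R(z) = (1 + 6/11z)/(1 − 5/11z).

Find x<0 with |R(x)|<1.
x=-1.04: |R|=0.2938
R=−1: 1+6/11x = −1+5/11x ⇒ -1/11x=2 ⇒ x=2/(-1/11)=-22.0000
Confirm numerically:
  x=-21.731: |R|=0.99775 <1
  x=-21.316: |R|=0.99418 <1
  x=-19.356: |R|=0.97547 <1
  x=-22.308: |R|=1.00251 >1
  x=-22.043: |R|=1.00035 >1
Stable set (-22.0000, 0).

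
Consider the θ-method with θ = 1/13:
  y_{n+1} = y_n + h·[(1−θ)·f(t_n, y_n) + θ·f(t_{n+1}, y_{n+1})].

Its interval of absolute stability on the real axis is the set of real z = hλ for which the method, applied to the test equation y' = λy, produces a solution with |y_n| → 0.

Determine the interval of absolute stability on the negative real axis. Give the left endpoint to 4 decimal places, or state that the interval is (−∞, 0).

z∈(-2.3636,0).

On y'=λy, z=hλ:
  y_{n+1} = y_n + z·[12/13·y_n + 1/13·y_{n+1}] ⇒ (1 − 1/13z)y_{n+1} = (1 + 12/13z)y_n
  Hence R(z) = (1 + 12/13z)/(1 − 1/13z).

Need |R(x)|<1, x<0.
x=-1.68: |R|=0.4877
R=−1: 1+12/13x = −1+1/13x ⇒ -11/13x=2 ⇒ x=2/(-11/13)=-2.3636
Confirm numerically:
  x=-2.031: |R|=0.75657 <1
  x=-1.861: |R|=0.62795 <1
  x=-1.531: |R|=0.36969 <1
  x=-2.918: |R|=1.38309 >1
  x=-2.535: |R|=1.12134 >1
  x=-2.472: |R|=1.07704 >1
Interval (-2.3636, 0).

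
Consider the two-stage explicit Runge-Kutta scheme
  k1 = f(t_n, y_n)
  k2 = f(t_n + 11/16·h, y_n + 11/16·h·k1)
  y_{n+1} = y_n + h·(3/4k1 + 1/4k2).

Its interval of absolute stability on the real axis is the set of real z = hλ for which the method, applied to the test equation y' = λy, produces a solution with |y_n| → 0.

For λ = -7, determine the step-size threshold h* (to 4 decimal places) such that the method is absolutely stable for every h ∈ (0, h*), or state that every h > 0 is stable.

With y'=λy (z=hλ):
  k1=λy_n ⇒ h·k1=z·y_n;  k2=λ(1+11/16z)y_n ⇒ h·k2=z(1+11/16z)y_n
  y_{n+1}/y_n = 1 + 3/4z + 1/4z(1+11/16z) = 1 + z + 11/64z²
  R(z) = 1 + z + 11/64z².

Solve |R(x)|<1 on ℝ⁻.
x=-1.66: |R|=0.1864
R=1: x+11/64x²=0 ⇒ x=−64/11=-5.8182; min R=1−1/(4·11/64)=-0.4545>−1
Confirm numerically:
  x=-5.204: |R|=0.45065 <1
  x=-2.836: |R|=0.45363 <1
  x=-2.754: |R|=0.45041 <1
  x=-2.330: |R|=0.39691 <1
  x=-6.099: |R|=1.29437 >1
  x=-6.004: |R|=1.19175 >1
  x=-5.946: |R|=1.13063 >1
So |R|<1 on (-5.8182, 0).

(-5.8182,0); λ=-7 ⇒ h* = (64/11)/7 = 0.8312.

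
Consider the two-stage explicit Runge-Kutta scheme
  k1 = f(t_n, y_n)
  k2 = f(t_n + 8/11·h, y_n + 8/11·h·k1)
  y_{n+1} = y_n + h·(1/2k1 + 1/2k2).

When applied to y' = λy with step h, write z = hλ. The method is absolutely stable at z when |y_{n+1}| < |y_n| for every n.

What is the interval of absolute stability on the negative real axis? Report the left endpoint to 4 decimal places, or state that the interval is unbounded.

Test eqn y'=λy, z=hλ:
  k1=λy_n ⇒ h·k1=z·y_n;  k2=λ(1+8/11z)y_n ⇒ h·k2=z(1+8/11z)y_n
  y_{n+1}/y_n = 1 + 1/2z + 1/2z(1+8/11z) = 1 + z + 4/11z²
  so R(z) = 1 + z + 4/11z².

Need |R(x)|<1, x<0.
x=-0.6: |R|=0.5309
R=1: x+4/11x²=0 ⇒ x=−11/4=-2.7500; min R=1−1/(4·4/11)=0.3125>−1
Confirm numerically:
  x=-2.200: |R|=0.56000 <1
  x=-2.035: |R|=0.47090 <1
  x=-1.742: |R|=0.36148 <1
  x=-3.196: |R|=1.51833 >1
  x=-3.152: |R|=1.46077 >1
  x=-2.864: |R|=1.11873 >1
So |R|<1 on (-2.7500, 0).

z∈(-2.7500,0).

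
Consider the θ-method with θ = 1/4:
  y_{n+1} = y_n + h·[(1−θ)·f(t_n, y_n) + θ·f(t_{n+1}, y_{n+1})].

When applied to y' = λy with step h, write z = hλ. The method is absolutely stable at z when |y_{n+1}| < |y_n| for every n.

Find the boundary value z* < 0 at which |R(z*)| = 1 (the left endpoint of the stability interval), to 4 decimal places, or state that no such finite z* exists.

Set f=λy, z=hλ:
  y_{n+1} = y_n + z·[3/4·y_n + 1/4·y_{n+1}] ⇒ (1 − 1/4z)y_{n+1} = (1 + 3/4z)y_n
  ⇒ R(z) = (1 + 3/4z)/(1 − 1/4z).

Find x<0 with |R(x)|<1.
x=-1.21: |R|=0.0710
R=−1: 1+3/4x = −1+1/4x ⇒ -1/2x=2 ⇒ x=2/(-1/2)=-4.0000
Confirm numerically:
  x=-3.384: |R|=0.83315 <1
  x=-3.360: |R|=0.82609 <1
  x=-2.861: |R|=0.66798 <1
  x=-2.617: |R|=0.58199 <1
  x=-4.372: |R|=1.08887 >1
  x=-4.196: |R|=1.04783 >1
Interval (-4.0000, 0).

left endpoint -4.0000.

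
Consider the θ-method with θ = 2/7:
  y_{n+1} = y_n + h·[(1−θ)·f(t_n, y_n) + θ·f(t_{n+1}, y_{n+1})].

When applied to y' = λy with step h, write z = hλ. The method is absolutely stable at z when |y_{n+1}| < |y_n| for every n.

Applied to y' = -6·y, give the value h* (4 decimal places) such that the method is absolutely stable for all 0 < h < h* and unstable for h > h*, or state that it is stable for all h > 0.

With y'=λy (z=hλ):
  y_{n+1} = y_n + z·[5/7·y_n + 2/7·y_{n+1}] ⇒ (1 − 2/7z)y_{n+1} = (1 + 5/7z)y_n
  ⇒ R(z) = (1 + 5/7z)/(1 − 2/7z).

Boundary: |R(x)|=1, x<0.
x=-1.41: |R|=0.0051
R=−1: 1+5/7x = −1+2/7x ⇒ -3/7x=2 ⇒ x=2/(-3/7)=-4.6667
Confirm numerically:
  x=-4.064: |R|=0.88049 <1
  x=-3.899: |R|=0.84437 <1
  x=-2.321: |R|=0.39555 <1
  x=-5.156: |R|=1.08480 >1
  x=-5.096: |R|=1.07492 >1
  x=-4.861: |R|=1.03486 >1
Stable set (-4.6667, 0).

(-4.6667,0); λ=-6 ⇒ h* = (14/3)/6 = 0.7778.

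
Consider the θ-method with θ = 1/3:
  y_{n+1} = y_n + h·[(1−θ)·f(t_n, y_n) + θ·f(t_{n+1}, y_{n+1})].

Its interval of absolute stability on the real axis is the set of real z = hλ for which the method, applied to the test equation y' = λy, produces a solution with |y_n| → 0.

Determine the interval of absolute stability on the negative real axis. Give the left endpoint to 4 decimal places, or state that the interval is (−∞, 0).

On y'=λy, z=hλ:
  y_{n+1} = y_n + z·[2/3·y_n + 1/3·y_{n+1}] ⇒ (1 − 1/3z)y_{n+1} = (1 + 2/3z)y_n
  R(z) = (1 + 2/3z)/(1 − 1/3z).

Boundary: |R(x)|=1, x<0.
x=-0.73: |R|=0.4129
R=−1: 1+2/3x = −1+1/3x ⇒ -1/3x=2 ⇒ x=2/(-1/3)=-6.0000
Confirm numerically:
  x=-5.554: |R|=0.94786 <1
  x=-4.756: |R|=0.83961 <1
  x=-4.135: |R|=0.73861 <1
  x=-6.265: |R|=1.02860 >1
  x=-6.200: |R|=1.02174 >1
So |R|<1 on (-6.0000, 0).

z∈(-6.0000,0).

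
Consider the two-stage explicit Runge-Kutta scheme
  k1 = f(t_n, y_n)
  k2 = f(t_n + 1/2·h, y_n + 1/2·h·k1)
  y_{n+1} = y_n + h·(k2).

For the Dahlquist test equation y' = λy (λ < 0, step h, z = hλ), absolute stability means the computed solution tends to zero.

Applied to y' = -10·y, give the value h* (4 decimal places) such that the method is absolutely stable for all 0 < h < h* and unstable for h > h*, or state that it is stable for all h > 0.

Set f=λy, z=hλ:
  k1=λy_n ⇒ h·k1=z·y_n;  k2=λ(1+1/2z)y_n ⇒ h·k2=z(1+1/2z)y_n
  y_{n+1}/y_n = 1 + z(1+1/2z) = 1 + z + 1/2z²
  R(z) = 1 + z + 1/2z².

Boundary: |R(x)|=1, x<0.
x=-1.44: |R|=0.5968
R=1: x+1/2x²=0 ⇒ x=−2=-2.0000; min R=1−1/(4·1/2)=0.5000>−1
Confirm numerically:
  x=-1.629: |R|=0.69782 <1
  x=-1.604: |R|=0.68241 <1
  x=-1.415: |R|=0.58611 <1
  x=-2.445: |R|=1.54401 >1
  x=-2.396: |R|=1.47441 >1
  x=-2.351: |R|=1.41260 >1
Stable set (-2.0000, 0).

(-2.0000,0); λ=-10 ⇒ h* = (2)/10 = 0.2000.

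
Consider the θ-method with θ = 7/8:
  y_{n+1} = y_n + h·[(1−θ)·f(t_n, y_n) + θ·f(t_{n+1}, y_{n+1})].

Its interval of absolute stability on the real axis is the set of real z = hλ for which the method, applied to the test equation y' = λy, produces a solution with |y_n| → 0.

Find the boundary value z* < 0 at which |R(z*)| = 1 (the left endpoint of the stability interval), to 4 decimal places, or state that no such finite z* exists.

On y'=λy, z=hλ:
  y_{n+1} = y_n + z·[1/8·y_n + 7/8·y_{n+1}] ⇒ (1 − 7/8z)y_{n+1} = (1 + 1/8z)y_n
  ⇒ R(z) = (1 + 1/8z)/(1 − 7/8z).

Need |R(x)|<1, x<0.
x=-0.87: |R|=0.5060
x=-2: |R|=0.2727
x=-10: |R|=0.0256
x=-100: |R|=0.1299
θ=7/8≥1/2 ⇒ |1+1/8x|<|1−7/8x| ∀x<0 ⇒ unbounded interval.

unbounded; (−∞, 0).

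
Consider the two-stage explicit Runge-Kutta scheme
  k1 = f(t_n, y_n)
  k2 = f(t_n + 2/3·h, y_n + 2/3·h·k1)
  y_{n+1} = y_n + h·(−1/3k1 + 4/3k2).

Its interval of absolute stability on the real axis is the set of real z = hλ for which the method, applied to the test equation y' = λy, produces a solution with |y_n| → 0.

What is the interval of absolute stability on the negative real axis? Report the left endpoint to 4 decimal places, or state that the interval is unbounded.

(-1.1250, 0).

Test eqn y'=λy, z=hλ:
  k1=λy_n ⇒ h·k1=z·y_n;  k2=λ(1+2/3z)y_n ⇒ h·k2=z(1+2/3z)y_n
  y_{n+1}/y_n = 1 − 1/3z + 4/3z(1+2/3z) = 1 + z + 8/9z²
  Hence R(z) = 1 + z + 8/9z².

Boundary: |R(x)|=1, x<0.
x=-1.22: |R|=1.1030
R=1: x+8/9x²=0 ⇒ x=−9/8=-1.1250; min R=1−1/(4·8/9)=0.7188>−1
Confirm numerically:
  x=-1.089: |R|=0.96515 <1
  x=-1.032: |R|=0.91469 <1
  x=-0.819: |R|=0.77723 <1
  x=-1.710: |R|=1.88920 >1
  x=-1.709: |R|=1.88716 >1
  x=-1.689: |R|=1.84675 >1
Stable set (-1.1250, 0).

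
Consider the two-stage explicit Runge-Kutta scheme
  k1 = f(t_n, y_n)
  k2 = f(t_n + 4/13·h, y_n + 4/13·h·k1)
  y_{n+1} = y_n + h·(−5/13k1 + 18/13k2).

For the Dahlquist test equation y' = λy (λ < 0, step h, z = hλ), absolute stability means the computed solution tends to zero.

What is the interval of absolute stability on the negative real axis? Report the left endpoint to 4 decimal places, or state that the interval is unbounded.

With y'=λy (z=hλ):
  k1=λy_n ⇒ h·k1=z·y_n;  k2=λ(1+4/13z)y_n ⇒ h·k2=z(1+4/13z)y_n
  y_{n+1}/y_n = 1 − 5/13z + 18/13z(1+4/13z) = 1 + z + 72/169z²
  ⇒ R(z) = 1 + z + 72/169z².

Find x<0 with |R(x)|<1.
x=-1.48: |R|=0.4532
R=1: x+72/169x²=0 ⇒ x=−169/72=-2.3472; min R=1−1/(4·72/169)=0.4132>−1
Confirm numerically:
  x=-1.937: |R|=0.66147 <1
  x=-1.833: |R|=0.59843 <1
  x=-1.356: |R|=0.42737 <1
  x=-1.168: |R|=0.41321 <1
  x=-2.806: |R|=1.54845 >1
  x=-2.718: |R|=1.42935 >1
So |R|<1 on (-2.3472, 0).

(-2.3472, 0).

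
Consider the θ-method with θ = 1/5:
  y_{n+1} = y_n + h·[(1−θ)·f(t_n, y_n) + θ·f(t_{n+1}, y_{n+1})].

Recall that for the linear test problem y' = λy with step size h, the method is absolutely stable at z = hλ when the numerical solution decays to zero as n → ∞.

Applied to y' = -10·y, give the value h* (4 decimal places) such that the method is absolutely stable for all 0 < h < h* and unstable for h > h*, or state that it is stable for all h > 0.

(-3.3333,0); λ=-10 ⇒ h* = (10/3)/10 = 0.3333.

Set f=λy, z=hλ:
  y_{n+1} = y_n + z·[4/5·y_n + 1/5·y_{n+1}] ⇒ (1 − 1/5z)y_{n+1} = (1 + 4/5z)y_n
  so R(z) = (1 + 4/5z)/(1 − 1/5z).

Need |R(x)|<1, x<0.
x=-1.22: |R|=0.0193
R=−1: 1+4/5x = −1+1/5x ⇒ -3/5x=2 ⇒ x=2/(-3/5)=-3.3333
Confirm numerically:
  x=-2.292: |R|=0.57159 <1
  x=-2.139: |R|=0.49811 <1
  x=-2.124: |R|=0.49074 <1
  x=-1.628: |R|=0.22812 <1
  x=-3.930: |R|=1.20045 >1
  x=-3.651: |R|=1.11016 >1
  x=-3.579: |R|=1.08591 >1
So |R|<1 on (-3.3333, 0).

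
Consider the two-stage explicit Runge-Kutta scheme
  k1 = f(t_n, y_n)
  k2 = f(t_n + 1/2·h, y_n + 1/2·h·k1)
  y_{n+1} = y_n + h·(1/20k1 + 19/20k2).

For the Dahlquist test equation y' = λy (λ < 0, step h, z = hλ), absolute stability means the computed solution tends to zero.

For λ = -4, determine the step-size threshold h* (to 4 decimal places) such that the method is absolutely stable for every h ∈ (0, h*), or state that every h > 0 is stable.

With y'=λy (z=hλ):
  k1=λy_n ⇒ h·k1=z·y_n;  k2=λ(1+1/2z)y_n ⇒ h·k2=z(1+1/2z)y_n
  y_{n+1}/y_n = 1 + 1/20z + 19/20z(1+1/2z) = 1 + z + 19/40z²
  ⇒ R(z) = 1 + z + 19/40z².

Find x<0 with |R(x)|<1.
x=-0.58: |R|=0.5798
R=1: x+19/40x²=0 ⇒ x=−40/19=-2.1053; min R=1−1/(4·19/40)=0.4737>−1
Confirm numerically:
  x=-2.071: |R|=0.96629 <1
  x=-1.879: |R|=0.79805 <1
  x=-1.478: |R|=0.55963 <1
  x=-0.886: |R|=0.48687 <1
  x=-2.378: |R|=1.30807 >1
  x=-2.333: |R|=1.25237 >1
  x=-2.321: |R|=1.23784 >1
Interval (-2.1053, 0).

(-2.1053,0); λ=-4 ⇒ h* = (40/19)/4 = 0.5263.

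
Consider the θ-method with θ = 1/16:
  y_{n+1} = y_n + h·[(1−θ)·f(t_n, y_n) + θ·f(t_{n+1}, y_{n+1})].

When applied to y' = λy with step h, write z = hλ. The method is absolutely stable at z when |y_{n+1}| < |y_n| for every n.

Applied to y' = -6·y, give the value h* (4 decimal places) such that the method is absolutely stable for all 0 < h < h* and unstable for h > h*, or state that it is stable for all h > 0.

On y'=λy, z=hλ:
  y_{n+1} = y_n + z·[15/16·y_n + 1/16·y_{n+1}] ⇒ (1 − 1/16z)y_{n+1} = (1 + 15/16z)y_n
  Hence R(z) = (1 + 15/16z)/(1 − 1/16z).

Need |R(x)|<1, x<0.
x=-1.42: |R|=0.3042
R=−1: 1+15/16x = −1+1/16x ⇒ -7/8x=2 ⇒ x=2/(-7/8)=-2.2857
Confirm numerically:
  x=-1.638: |R|=0.48588 <1
  x=-1.346: |R|=0.24155 <1
  x=-1.016: |R|=0.04466 <1
  x=-2.616: |R|=1.24839 >1
  x=-2.527: |R|=1.18233 >1
  x=-2.474: |R|=1.14269 >1
So |R|<1 on (-2.2857, 0).

(-2.2857,0); λ=-6 ⇒ h* = (16/7)/6 = 0.3810.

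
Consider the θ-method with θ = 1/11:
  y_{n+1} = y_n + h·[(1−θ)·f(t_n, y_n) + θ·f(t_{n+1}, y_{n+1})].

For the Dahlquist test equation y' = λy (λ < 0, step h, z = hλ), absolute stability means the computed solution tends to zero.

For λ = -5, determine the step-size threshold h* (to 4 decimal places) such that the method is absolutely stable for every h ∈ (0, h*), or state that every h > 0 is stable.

(-2.4444,0); λ=-5 ⇒ h* = (22/9)/5 = 0.4889.

Set f=λy, z=hλ:
  y_{n+1} = y_n + z·[10/11·y_n + 1/11·y_{n+1}] ⇒ (1 − 1/11z)y_{n+1} = (1 + 10/11z)y_n
  so R(z) = (1 + 10/11z)/(1 − 1/11z).

Need |R(x)|<1, x<0.
x=-0.97: |R|=0.1086
R=−1: 1+10/11x = −1+1/11x ⇒ -9/11x=2 ⇒ x=2/(-9/11)=-2.4444
Confirm numerically:
  x=-2.197: |R|=0.83125 <1
  x=-2.188: |R|=0.82499 <1
  x=-1.664: |R|=0.44536 <1
  x=-1.591: |R|=0.38996 <1
  x=-2.779: |R|=1.21852 >1
  x=-2.496: |R|=1.03438 >1
So |R|<1 on (-2.4444, 0).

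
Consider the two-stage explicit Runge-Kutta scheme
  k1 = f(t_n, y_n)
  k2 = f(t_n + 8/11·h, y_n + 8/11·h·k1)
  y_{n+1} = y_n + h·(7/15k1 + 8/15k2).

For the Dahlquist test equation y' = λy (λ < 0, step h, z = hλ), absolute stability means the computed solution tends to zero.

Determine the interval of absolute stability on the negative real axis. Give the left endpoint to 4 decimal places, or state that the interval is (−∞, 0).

z∈(-2.5781,0).

With y'=λy (z=hλ):
  k1=λy_n ⇒ h·k1=z·y_n;  k2=λ(1+8/11z)y_n ⇒ h·k2=z(1+8/11z)y_n
  y_{n+1}/y_n = 1 + 7/15z + 8/15z(1+8/11z) = 1 + z + 64/165z²
  Hence R(z) = 1 + z + 64/165z².

Need |R(x)|<1, x<0.
x=-0.9: |R|=0.4142
R=1: x+64/165x²=0 ⇒ x=−165/64=-2.5781; min R=1−1/(4·64/165)=0.3555>−1
Confirm numerically:
  x=-2.416: |R|=0.84807 <1
  x=-1.357: |R|=0.35726 <1
  x=-1.334: |R|=0.35625 <1
  x=-1.332: |R|=0.35618 <1
  x=-3.167: |R|=1.72338 >1
  x=-2.748: |R|=1.18107 >1
  x=-2.608: |R|=1.03022 >1
Interval (-2.5781, 0).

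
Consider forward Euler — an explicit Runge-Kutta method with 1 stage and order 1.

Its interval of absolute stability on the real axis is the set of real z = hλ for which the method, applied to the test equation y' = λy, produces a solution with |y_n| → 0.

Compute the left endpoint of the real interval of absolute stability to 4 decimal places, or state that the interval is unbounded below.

left endpoint -2.0000.

Test eqn y'=λy, z=hλ:
  order 1, 1-stage ⇒ R(z)=1+z
  (e.g. R(-1.58)=-0.58000, |R|=0.58000)

Need |R(x)|<1, x<0.
x=-1.58: |R|=0.5800
|R(-1.39)|=0.3900 |R(-0.92)|=0.0800 |R(-0.82)|=0.1800
Bisect:
  x_lo=-2.6753 |R|=1.6753  x_hi=-0.1584 |R|=0.8416
  mid=-1.41688 |R|=0.41688 →hi
  mid=-2.04609 |R|=1.04609 →lo
  mid=-1.73148 |R|=0.73148 →hi
  mid=-1.88879 |R|=0.88879 →hi
  mid=-1.96744 |R|=0.96744 →hi
  mid=-2.00677 |R|=1.00677 →lo
  mid=-1.98710 |R|=0.98710 →hi
  ...
  [-2.00001,-1.99985] ⇒ x*=-2.0000
Stable set (-2.0000, 0).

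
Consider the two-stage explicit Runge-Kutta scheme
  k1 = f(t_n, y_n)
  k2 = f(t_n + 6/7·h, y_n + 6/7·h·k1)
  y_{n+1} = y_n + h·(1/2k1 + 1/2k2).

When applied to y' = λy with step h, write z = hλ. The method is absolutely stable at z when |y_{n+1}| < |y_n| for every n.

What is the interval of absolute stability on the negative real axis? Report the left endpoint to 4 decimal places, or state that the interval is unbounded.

z∈(-2.3333,0).

Test eqn y'=λy, z=hλ:
  k1=λy_n ⇒ h·k1=z·y_n;  k2=λ(1+6/7z)y_n ⇒ h·k2=z(1+6/7z)y_n
  y_{n+1}/y_n = 1 + 1/2z + 1/2z(1+6/7z) = 1 + z + 3/7z²
  Hence R(z) = 1 + z + 3/7z².

Find x<0 with |R(x)|<1.
x=-1.14: |R|=0.4170
R=1: x+3/7x²=0 ⇒ x=−7/3=-2.3333; min R=1−1/(4·3/7)=0.4167>−1
Confirm numerically:
  x=-1.561: |R|=0.48331 <1
  x=-1.402: |R|=0.44040 <1
  x=-1.164: |R|=0.41667 <1
  x=-2.405: |R|=1.07387 >1
  x=-2.375: |R|=1.04241 >1
Interval (-2.3333, 0).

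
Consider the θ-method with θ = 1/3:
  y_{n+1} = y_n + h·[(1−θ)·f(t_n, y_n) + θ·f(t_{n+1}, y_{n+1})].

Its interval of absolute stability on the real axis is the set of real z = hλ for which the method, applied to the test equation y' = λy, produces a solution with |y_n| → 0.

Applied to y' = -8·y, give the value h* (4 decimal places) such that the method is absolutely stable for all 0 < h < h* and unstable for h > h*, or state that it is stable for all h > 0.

Set f=λy, z=hλ:
  y_{n+1} = y_n + z·[2/3·y_n + 1/3·y_{n+1}] ⇒ (1 − 1/3z)y_{n+1} = (1 + 2/3z)y_n
  ⇒ R(z) = (1 + 2/3z)/(1 − 1/3z).

Find x<0 with |R(x)|<1.
x=-0.33: |R|=0.7027
R=−1: 1+2/3x = −1+1/3x ⇒ -1/3x=2 ⇒ x=2/(-1/3)=-6.0000
Confirm numerically:
  x=-5.462: |R|=0.93642 <1
  x=-5.252: |R|=0.90936 <1
  x=-4.756: |R|=0.83961 <1
  x=-6.565: |R|=1.05907 >1
  x=-6.240: |R|=1.02597 >1
So |R|<1 on (-6.0000, 0).

(-6.0000,0); λ=-8 ⇒ h* = (6)/8 = 0.7500.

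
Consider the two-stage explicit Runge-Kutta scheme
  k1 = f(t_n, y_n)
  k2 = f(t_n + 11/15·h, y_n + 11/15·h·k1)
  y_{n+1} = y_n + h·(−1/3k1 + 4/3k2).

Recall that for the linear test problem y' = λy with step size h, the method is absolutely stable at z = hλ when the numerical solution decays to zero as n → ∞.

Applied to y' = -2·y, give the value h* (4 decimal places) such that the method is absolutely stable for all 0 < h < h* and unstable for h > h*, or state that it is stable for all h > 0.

On y'=λy, z=hλ:
  k1=λy_n ⇒ h·k1=z·y_n;  k2=λ(1+11/15z)y_n ⇒ h·k2=z(1+11/15z)y_n
  y_{n+1}/y_n = 1 − 1/3z + 4/3z(1+11/15z) = 1 + z + 44/45z²
  R(z) = 1 + z + 44/45z².

Find x<0 with |R(x)|<1.
x=-1.36: |R|=1.4485
R=1: x+44/45x²=0 ⇒ x=−45/44=-1.0227; min R=1−1/(4·44/45)=0.7443>−1
Confirm numerically:
  x=-0.907: |R|=0.89737 <1
  x=-0.905: |R|=0.89582 <1
  x=-0.800: |R|=0.82578 <1
  x=-0.476: |R|=0.74554 <1
  x=-1.528: |R|=1.75490 >1
  x=-1.334: |R|=1.40601 >1
  x=-1.057: |R|=1.03542 >1
Stable set (-1.0227, 0).

(-1.0227,0); λ=-2 ⇒ h* = (45/44)/2 = 0.5114.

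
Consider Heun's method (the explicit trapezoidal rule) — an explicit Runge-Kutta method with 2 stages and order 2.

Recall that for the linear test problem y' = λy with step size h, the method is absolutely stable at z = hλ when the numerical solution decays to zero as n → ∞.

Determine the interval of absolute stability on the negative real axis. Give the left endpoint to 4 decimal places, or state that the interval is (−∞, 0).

z∈(-2.0000,0).

Test eqn y'=λy, z=hλ:
  order 2, 2-stage ⇒ R(z)=1+z+z^2/2
  (e.g. R(-0.83)=0.51445, |R|=0.51445)

Find x<0 with |R(x)|<1.
x=-0.83: |R|=0.5145
|R(-1.62)|=0.6922 |R(-1.04)|=0.5008 |R(-0.77)|=0.5264
Bisect:
  x_lo=-2.8151 |R|=2.1473  x_hi=-0.1838 |R|=0.8331
  mid=-1.49944 |R|=0.62472 →hi
  mid=-2.15729 |R|=1.16966 →lo
  mid=-1.82837 |R|=0.84310 →hi
  mid=-1.99283 |R|=0.99285 →hi
  mid=-2.07506 |R|=1.07787 →lo
  mid=-2.03394 |R|=1.03452 →lo
  mid=-2.01338 |R|=1.01347 →lo
  mid=-2.00311 |R|=1.00311 →lo
  mid=-1.99797 |R|=0.99797 →hi
  mid=-2.00054 |R|=1.00054 →lo
  ...
  [-2.00005,-1.99989] ⇒ x*=-2.0000
So |R|<1 on (-2.0000, 0).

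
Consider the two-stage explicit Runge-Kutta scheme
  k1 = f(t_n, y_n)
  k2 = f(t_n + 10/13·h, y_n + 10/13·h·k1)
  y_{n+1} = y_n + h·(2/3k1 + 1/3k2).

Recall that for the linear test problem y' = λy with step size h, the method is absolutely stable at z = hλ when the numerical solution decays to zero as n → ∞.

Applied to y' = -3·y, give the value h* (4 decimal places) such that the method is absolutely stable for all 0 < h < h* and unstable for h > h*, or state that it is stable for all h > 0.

(-3.9000,0); λ=-3 ⇒ h* = (39/10)/3 = 1.3000.

On y'=λy, z=hλ:
  k1=λy_n ⇒ h·k1=z·y_n;  k2=λ(1+10/13z)y_n ⇒ h·k2=z(1+10/13z)y_n
  y_{n+1}/y_n = 1 + 2/3z + 1/3z(1+10/13z) = 1 + z + 10/39z²
  ⇒ R(z) = 1 + z + 10/39z².

Solve |R(x)|<1 on ℝ⁻.
x=-1.46: |R|=0.0866
R=1: x+10/39x²=0 ⇒ x=−39/10=-3.9000; min R=1−1/(4·10/39)=0.0250>−1
Confirm numerically:
  x=-3.277: |R|=0.47652 <1
  x=-3.092: |R|=0.35940 <1
  x=-2.208: |R|=0.04207 <1
  x=-2.045: |R|=0.02731 <1
  x=-4.439: |R|=1.61349 >1
  x=-4.245: |R|=1.37552 >1
  x=-4.227: |R|=1.35442 >1
So |R|<1 on (-3.9000, 0).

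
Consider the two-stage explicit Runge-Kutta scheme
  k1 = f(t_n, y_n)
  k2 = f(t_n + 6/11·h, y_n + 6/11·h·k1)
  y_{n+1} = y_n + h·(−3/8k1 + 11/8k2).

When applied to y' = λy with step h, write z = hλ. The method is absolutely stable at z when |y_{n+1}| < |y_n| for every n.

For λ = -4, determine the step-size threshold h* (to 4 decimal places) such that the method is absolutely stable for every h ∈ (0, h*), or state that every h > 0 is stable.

On y'=λy, z=hλ:
  k1=λy_n ⇒ h·k1=z·y_n;  k2=λ(1+6/11z)y_n ⇒ h·k2=z(1+6/11z)y_n
  y_{n+1}/y_n = 1 − 3/8z + 11/8z(1+6/11z) = 1 + z + 3/4z²
  so R(z) = 1 + z + 3/4z².

Solve |R(x)|<1 on ℝ⁻.
x=-1.33: |R|=0.9967
R=1: x+3/4x²=0 ⇒ x=−4/3=-1.3333; min R=1−1/(4·3/4)=0.6667>−1
Confirm numerically:
  x=-1.245: |R|=0.91752 <1
  x=-1.039: |R|=0.77064 <1
  x=-0.926: |R|=0.71711 <1
  x=-1.780: |R|=1.59630 >1
  x=-1.529: |R|=1.22438 >1
  x=-1.440: |R|=1.11520 >1
Stable set (-1.3333, 0).

(-1.3333,0); λ=-4 ⇒ h* = (4/3)/4 = 0.3333.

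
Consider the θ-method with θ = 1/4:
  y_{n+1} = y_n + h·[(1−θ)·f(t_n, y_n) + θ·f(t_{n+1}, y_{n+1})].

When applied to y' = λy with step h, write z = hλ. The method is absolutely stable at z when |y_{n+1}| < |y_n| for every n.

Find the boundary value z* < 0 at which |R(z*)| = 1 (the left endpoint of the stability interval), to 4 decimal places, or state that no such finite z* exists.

left endpoint -4.0000.

With y'=λy (z=hλ):
  y_{n+1} = y_n + z·[3/4·y_n + 1/4·y_{n+1}] ⇒ (1 − 1/4z)y_{n+1} = (1 + 3/4z)y_n
  Hence R(z) = (1 + 3/4z)/(1 − 1/4z).

Need |R(x)|<1, x<0.
x=-1.68: |R|=0.1831
R=−1: 1+3/4x = −1+1/4x ⇒ -1/2x=2 ⇒ x=2/(-1/2)=-4.0000
Confirm numerically:
  x=-3.495: |R|=0.86524 <1
  x=-3.251: |R|=0.79341 <1
  x=-2.630: |R|=0.58673 <1
  x=-4.582: |R|=1.13563 >1
  x=-4.099: |R|=1.02445 >1
Interval (-4.0000, 0).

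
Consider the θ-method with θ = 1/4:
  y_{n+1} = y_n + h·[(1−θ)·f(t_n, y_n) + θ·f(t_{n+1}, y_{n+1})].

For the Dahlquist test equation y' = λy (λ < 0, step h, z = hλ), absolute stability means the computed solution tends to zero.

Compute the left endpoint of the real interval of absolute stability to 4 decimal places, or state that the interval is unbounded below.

left endpoint -4.0000.

With y'=λy (z=hλ):
  y_{n+1} = y_n + z·[3/4·y_n + 1/4·y_{n+1}] ⇒ (1 − 1/4z)y_{n+1} = (1 + 3/4z)y_n
  R(z) = (1 + 3/4z)/(1 − 1/4z).

Need |R(x)|<1, x<0.
x=-0.9: |R|=0.2653
R=−1: 1+3/4x = −1+1/4x ⇒ -1/2x=2 ⇒ x=2/(-1/2)=-4.0000
Confirm numerically:
  x=-3.501: |R|=0.86695 <1
  x=-3.107: |R|=0.74870 <1
  x=-2.842: |R|=0.66150 <1
  x=-1.958: |R|=0.31454 <1
  x=-4.377: |R|=1.09001 >1
  x=-4.183: |R|=1.04473 >1
Interval (-4.0000, 0).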